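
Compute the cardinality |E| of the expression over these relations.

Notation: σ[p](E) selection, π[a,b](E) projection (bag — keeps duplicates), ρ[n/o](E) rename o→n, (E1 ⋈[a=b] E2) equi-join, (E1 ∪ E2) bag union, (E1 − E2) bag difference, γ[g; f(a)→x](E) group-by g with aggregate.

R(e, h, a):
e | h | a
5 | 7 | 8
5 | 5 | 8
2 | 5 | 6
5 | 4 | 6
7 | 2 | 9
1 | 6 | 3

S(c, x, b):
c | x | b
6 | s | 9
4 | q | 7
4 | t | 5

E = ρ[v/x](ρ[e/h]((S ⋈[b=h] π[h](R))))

Stepwise |·|:
  S → 3
  R → 6
  π[h](R) → 6
  (S ⋈[b=h] π[h](R)) → 3
  ρ[e/h]((S ⋈[b=h] π[h](R))) → 3
  ρ[v/x](ρ[e/h]((S ⋈[b=h] π[h](R)))) → 3

|E| = 3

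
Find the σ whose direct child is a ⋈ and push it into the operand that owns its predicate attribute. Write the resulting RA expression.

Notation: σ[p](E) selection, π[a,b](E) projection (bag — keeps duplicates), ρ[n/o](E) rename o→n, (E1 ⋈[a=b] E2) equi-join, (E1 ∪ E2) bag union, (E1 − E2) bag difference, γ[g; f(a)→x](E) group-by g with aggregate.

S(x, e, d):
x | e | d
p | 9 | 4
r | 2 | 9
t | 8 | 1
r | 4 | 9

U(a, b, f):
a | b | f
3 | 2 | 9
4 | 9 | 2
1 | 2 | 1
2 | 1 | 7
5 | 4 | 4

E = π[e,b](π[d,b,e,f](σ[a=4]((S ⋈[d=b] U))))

σ filters on a, owned by the right side.
E' = π[e,b](π[d,b,e,f]((S ⋈[d=b] σ[a=4](U))))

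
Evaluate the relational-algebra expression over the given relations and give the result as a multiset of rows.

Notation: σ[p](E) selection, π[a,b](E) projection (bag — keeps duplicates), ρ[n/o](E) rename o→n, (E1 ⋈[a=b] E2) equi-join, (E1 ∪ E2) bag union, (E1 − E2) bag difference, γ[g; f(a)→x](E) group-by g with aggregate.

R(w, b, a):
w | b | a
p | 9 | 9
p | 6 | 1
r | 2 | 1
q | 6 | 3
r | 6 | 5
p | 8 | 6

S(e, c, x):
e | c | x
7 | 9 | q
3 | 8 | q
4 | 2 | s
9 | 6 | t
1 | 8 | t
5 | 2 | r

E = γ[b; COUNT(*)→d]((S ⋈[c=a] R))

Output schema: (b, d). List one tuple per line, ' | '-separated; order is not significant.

Subexpression sizes:
  S → 6
  R → 6
  (S ⋈[c=a] R) → 2
  γ[b; COUNT(*)→d]((S ⋈[c=a] R)) → 2

== RESULT ==
b | d
8 | 1
9 | 1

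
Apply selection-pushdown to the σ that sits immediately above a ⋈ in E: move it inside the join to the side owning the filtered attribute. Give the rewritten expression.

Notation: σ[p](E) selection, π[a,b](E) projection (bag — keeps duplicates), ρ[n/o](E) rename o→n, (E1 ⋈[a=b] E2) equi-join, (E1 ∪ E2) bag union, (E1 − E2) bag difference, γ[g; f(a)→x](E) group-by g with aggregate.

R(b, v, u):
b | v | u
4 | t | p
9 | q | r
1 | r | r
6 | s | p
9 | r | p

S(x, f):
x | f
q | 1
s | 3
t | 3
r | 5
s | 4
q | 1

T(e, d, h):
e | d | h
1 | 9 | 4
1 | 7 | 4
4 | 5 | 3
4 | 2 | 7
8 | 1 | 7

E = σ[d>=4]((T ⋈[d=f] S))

σ filters on d, owned by the left side.
E' = (σ[d>=4](T) ⋈[d=f] S)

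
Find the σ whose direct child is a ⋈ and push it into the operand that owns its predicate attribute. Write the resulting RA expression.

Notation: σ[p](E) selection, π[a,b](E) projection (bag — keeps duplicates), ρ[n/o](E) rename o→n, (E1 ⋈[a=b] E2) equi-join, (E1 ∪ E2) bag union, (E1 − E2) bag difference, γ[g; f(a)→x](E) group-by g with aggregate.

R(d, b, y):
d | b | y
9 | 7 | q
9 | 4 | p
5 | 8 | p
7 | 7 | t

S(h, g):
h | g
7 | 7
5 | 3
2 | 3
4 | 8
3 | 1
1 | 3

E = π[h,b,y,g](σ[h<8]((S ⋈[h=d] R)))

σ filters on h, owned by the left side.
E' = π[h,b,y,g]((σ[h<8](S) ⋈[h=d] R))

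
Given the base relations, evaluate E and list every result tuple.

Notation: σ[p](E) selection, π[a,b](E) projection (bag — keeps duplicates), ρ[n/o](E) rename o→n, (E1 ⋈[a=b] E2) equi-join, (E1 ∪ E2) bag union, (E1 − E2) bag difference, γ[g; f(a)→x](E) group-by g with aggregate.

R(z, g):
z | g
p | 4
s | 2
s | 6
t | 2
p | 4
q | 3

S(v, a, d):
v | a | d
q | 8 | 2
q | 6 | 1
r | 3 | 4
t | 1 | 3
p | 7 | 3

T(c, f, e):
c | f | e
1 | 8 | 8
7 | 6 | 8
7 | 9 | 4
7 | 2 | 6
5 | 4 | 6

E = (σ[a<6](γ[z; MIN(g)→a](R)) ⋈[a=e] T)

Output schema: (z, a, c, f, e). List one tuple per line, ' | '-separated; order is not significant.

Subexpression sizes:
  R → 6
  γ[z; MIN(g)→a](R) → 4
  σ[a<6](γ[z; MIN(g)→a](R)) → 4
  T → 5
  (σ[a<6](γ[z; MIN(g)→a](R)) ⋈[a=e] T) → 1

== RESULT ==
z | a | c | f | e
p | 4 | 7 | 9 | 4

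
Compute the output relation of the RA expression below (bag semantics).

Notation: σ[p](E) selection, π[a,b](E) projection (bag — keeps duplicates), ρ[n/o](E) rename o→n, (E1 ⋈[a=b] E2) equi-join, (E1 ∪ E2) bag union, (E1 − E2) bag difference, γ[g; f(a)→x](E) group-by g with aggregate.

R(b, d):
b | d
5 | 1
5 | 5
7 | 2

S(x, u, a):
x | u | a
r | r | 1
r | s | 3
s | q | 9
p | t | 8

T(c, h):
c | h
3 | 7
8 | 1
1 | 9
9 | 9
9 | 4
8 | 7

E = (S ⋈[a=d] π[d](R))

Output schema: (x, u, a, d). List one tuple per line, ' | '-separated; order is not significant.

Row counts bottom-up:
  S → 4
  R → 3
  π[d](R) → 3
  (S ⋈[a=d] π[d](R)) → 1

== RESULT ==
x | u | a | d
r | r | 1 | 1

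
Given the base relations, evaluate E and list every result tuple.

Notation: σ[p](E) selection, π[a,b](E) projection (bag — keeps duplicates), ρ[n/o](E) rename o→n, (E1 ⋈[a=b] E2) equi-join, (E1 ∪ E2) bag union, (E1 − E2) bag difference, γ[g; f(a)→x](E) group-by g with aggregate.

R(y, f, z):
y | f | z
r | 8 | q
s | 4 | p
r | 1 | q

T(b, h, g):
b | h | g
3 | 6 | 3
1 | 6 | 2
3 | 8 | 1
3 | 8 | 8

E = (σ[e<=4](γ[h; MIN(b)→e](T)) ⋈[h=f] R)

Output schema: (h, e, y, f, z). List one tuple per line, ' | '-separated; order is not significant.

Subexpression sizes:
  T → 4
  γ[h; MIN(b)→e](T) → 2
  σ[e<=4](γ[h; MIN(b)→e](T)) → 2
  R → 3
  (σ[e<=4](γ[h; MIN(b)→e](T)) ⋈[h=f] R) → 1

== RESULT ==
h | e | y | f | z
8 | 3 | r | 8 | q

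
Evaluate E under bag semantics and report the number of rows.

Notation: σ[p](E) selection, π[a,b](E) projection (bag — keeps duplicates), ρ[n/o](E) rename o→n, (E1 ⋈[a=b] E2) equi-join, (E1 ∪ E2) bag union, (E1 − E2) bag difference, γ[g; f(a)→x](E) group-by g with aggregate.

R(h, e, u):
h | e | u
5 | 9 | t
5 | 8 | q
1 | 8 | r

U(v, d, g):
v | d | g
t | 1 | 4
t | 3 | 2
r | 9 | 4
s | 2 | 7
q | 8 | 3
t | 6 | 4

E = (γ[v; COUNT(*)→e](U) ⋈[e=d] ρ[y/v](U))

Subexpression sizes:
  U → 6
  γ[v; COUNT(*)→e](U) → 4
  U → 6
  ρ[y/v](U) → 6
  (γ[v; COUNT(*)→e](U) ⋈[e=d] ρ[y/v](U)) → 4

|E| = 4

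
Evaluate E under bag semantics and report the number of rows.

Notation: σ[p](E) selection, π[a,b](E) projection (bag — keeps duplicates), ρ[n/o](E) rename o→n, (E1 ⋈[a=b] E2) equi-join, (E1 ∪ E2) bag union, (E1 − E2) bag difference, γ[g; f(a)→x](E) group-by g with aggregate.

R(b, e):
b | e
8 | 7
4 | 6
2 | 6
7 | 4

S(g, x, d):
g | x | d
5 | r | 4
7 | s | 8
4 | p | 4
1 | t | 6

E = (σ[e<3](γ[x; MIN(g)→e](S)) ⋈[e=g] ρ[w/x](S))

Stepwise |·|:
  S → 4
  γ[x; MIN(g)→e](S) → 4
  σ[e<3](γ[x; MIN(g)→e](S)) → 1
  S → 4
  ρ[w/x](S) → 4
  (σ[e<3](γ[x; MIN(g)→e](S)) ⋈[e=g] ρ[w/x](S)) → 1

|E| = 1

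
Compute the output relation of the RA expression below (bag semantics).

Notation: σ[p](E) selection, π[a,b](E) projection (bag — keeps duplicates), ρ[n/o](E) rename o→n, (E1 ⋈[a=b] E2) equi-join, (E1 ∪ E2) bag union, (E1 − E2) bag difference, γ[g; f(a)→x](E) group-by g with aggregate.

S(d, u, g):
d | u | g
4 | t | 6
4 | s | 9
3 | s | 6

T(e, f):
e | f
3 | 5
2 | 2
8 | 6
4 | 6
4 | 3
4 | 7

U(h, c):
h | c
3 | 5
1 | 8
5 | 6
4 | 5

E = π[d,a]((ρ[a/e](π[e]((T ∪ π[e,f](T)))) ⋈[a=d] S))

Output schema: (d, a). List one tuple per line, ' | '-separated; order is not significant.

Stepwise |·|:
  T → 6
  T → 6
  π[e,f](T) → 6
  (T ∪ π[e,f](T)) → 12
  π[e]((T ∪ π[e,f](T))) → 12
  ρ[a/e](π[e]((T ∪ π[e,f](T)))) → 12
  S → 3
  (ρ[a/e](π[e]((T ∪ π[e,f](T)))) ⋈[a=d] S) → 14
  π[d,a]((ρ[a/e](π[e]((T ∪ π[e,f](T)))) ⋈[a=d] S)) → 14

== RESULT ==
d | a
3 | 3
3 | 3
4 | 4
4 | 4
4 | 4
4 | 4
4 | 4
4 | 4
4 | 4
4 | 4
4 | 4
4 | 4
4 | 4
4 | 4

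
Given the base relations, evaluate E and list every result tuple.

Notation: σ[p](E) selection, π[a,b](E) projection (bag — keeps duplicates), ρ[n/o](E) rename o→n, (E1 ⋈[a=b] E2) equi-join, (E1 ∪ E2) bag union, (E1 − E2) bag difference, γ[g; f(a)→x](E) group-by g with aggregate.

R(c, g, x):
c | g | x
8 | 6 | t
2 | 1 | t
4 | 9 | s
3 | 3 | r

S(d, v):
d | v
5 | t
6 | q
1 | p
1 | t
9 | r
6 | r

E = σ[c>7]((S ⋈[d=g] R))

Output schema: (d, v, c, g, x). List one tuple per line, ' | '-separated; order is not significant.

Row counts bottom-up:
  S → 6
  R → 4
  (S ⋈[d=g] R) → 5
  σ[c>7]((S ⋈[d=g] R)) → 2

== RESULT ==
d | v | c | g | x
6 | q | 8 | 6 | t
6 | r | 8 | 6 | t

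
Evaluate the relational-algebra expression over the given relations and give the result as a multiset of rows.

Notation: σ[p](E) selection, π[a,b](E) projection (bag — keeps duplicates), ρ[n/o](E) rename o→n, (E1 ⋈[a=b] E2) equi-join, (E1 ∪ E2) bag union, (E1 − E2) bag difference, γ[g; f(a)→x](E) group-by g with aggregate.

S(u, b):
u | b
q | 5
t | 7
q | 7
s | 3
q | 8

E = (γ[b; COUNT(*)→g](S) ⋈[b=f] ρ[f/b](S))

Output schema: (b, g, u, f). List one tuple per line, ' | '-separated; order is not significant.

Stepwise |·|:
  S → 5
  γ[b; COUNT(*)→g](S) → 4
  S → 5
  ρ[f/b](S) → 5
  (γ[b; COUNT(*)→g](S) ⋈[b=f] ρ[f/b](S)) → 5

== RESULT ==
b | g | u | f
3 | 1 | s | 3
5 | 1 | q | 5
7 | 2 | q | 7
7 | 2 | t | 7
8 | 1 | q | 8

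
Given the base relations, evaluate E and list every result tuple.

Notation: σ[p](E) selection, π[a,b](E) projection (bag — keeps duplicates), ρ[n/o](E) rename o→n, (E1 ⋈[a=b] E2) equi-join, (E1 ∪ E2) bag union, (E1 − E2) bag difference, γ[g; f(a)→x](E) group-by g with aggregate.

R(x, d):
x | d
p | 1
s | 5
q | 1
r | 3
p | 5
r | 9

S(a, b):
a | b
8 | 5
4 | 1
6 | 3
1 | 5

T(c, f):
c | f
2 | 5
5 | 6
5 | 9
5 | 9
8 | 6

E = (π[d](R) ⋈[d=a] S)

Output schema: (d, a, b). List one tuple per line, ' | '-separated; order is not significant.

Subexpression sizes:
  R → 6
  π[d](R) → 6
  S → 4
  (π[d](R) ⋈[d=a] S) → 2

== RESULT ==
d | a | b
1 | 1 | 5
1 | 1 | 5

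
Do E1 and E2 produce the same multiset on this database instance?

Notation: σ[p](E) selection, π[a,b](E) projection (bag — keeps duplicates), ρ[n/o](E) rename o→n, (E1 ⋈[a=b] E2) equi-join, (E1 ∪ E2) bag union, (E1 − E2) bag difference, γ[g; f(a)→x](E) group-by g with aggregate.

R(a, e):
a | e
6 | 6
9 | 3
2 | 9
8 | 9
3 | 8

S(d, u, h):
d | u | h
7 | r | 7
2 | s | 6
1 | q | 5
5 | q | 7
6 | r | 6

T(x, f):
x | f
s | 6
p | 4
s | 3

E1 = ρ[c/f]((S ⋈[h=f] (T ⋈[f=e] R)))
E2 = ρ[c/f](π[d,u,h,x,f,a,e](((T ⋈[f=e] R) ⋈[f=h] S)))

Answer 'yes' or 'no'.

E1 row counts bottom-up:
  S → 5
  T → 3
  R → 5
  (T ⋈[f=e] R) → 2
  (S ⋈[h=f] (T ⋈[f=e] R)) → 2
  ρ[c/f]((S ⋈[h=f] (T ⋈[f=e] R))) → 2
E2 row counts bottom-up:
  T → 3
  R → 5
  (T ⋈[f=e] R) → 2
  S → 5
  ((T ⋈[f=e] R) ⋈[f=h] S) → 2
  π[d,u,h,x,f,a,e](((T ⋈[f=e] R) ⋈[f=h] S)) → 2
  ρ[c/f](π[d,u,h,x,f,a,e](((T ⋈[f=e] R) ⋈[f=h] S))) → 2

E1 and E2 produce the same multiset:
d | u | h | x | c | a | e
2 | s | 6 | s | 6 | 6 | 6
6 | r | 6 | s | 6 | 6 | 6

yes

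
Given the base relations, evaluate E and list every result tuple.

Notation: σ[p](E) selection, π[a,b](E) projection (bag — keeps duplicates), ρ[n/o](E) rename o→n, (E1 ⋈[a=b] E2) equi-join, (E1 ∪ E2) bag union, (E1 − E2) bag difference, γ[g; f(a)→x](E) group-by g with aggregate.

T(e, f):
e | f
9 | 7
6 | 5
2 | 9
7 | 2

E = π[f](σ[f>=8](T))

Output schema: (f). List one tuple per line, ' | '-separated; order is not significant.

Per-node cardinality:
  T → 4
  σ[f>=8](T) → 1
  π[f](σ[f>=8](T)) → 1

== RESULT ==
f
9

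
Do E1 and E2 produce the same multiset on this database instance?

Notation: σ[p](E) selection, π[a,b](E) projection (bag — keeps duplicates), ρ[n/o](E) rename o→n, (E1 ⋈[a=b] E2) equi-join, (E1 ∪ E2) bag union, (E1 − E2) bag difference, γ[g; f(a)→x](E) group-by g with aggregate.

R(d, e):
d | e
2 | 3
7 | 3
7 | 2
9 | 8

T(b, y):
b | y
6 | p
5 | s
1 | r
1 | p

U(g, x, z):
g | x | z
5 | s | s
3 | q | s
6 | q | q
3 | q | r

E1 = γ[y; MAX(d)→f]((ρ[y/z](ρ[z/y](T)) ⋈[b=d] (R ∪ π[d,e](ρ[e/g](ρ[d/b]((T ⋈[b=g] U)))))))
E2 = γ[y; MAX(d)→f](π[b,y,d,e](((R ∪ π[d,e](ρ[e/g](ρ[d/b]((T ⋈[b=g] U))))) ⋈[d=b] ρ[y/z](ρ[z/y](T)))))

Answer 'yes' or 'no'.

E1 subexpression sizes:
  T → 4
  ρ[z/y](T) → 4
  ρ[y/z](ρ[z/y](T)) → 4
  R → 4
  T → 4
  U → 4
  (T ⋈[b=g] U) → 2
  ρ[d/b]((T ⋈[b=g] U)) → 2
  ρ[e/g](ρ[d/b]((T ⋈[b=g] U))) → 2
  π[d,e](ρ[e/g](ρ[d/b]((T ⋈[b=g] U)))) → 2
  (R ∪ π[d,e](ρ[e/g](ρ[d/b]((T ⋈[b=g] U))))) → 6
  (ρ[y/z](ρ[z/y](T)) ⋈[b=d] (R ∪ π[d,e](ρ[e/g](ρ[d/b]((T ⋈[b=g] U)))))) → 2
  γ[y; MAX(d)→f]((ρ[y/z](ρ[z/y](T)) ⋈[b=d] (R ∪ π[d,e](ρ[e/g](ρ[d/b]((T ⋈[b=g] U))))))) → 2
E2 subexpression sizes:
  R → 4
  T → 4
  U → 4
  (T ⋈[b=g] U) → 2
  ρ[d/b]((T ⋈[b=g] U)) → 2
  ρ[e/g](ρ[d/b]((T ⋈[b=g] U))) → 2
  π[d,e](ρ[e/g](ρ[d/b]((T ⋈[b=g] U)))) → 2
  (R ∪ π[d,e](ρ[e/g](ρ[d/b]((T ⋈[b=g] U))))) → 6
  T → 4
  ρ[z/y](T) → 4
  ρ[y/z](ρ[z/y](T)) → 4
  ((R ∪ π[d,e](ρ[e/g](ρ[d/b]((T ⋈[b=g] U))))) ⋈[d=b] ρ[y/z](ρ[z/y](T))) → 2
  π[b,y,d,e](((R ∪ π[d,e](ρ[e/g](ρ[d/b]((T ⋈[b=g] U))))) ⋈[d=b] ρ[y/z](ρ[z/y](T)))) → 2
  γ[y; MAX(d)→f](π[b,y,d,e](((R ∪ π[d,e](ρ[e/g](ρ[d/b]((T ⋈[b=g] U))))) ⋈[d=b] ρ[y/z](ρ[z/y](T))))) → 2

E1 and E2 produce the same multiset:
y | f
p | 6
s | 5

yes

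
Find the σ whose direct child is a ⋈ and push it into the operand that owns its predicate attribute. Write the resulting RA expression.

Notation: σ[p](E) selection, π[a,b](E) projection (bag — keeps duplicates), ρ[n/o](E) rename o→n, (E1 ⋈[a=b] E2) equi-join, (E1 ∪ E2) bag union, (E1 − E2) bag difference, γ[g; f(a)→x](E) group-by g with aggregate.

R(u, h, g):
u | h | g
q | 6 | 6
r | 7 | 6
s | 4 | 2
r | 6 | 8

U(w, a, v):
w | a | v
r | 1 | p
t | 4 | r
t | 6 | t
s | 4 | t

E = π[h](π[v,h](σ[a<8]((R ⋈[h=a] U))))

σ filters on a, owned by the right side.
E' = π[h](π[v,h]((R ⋈[h=a] σ[a<8](U))))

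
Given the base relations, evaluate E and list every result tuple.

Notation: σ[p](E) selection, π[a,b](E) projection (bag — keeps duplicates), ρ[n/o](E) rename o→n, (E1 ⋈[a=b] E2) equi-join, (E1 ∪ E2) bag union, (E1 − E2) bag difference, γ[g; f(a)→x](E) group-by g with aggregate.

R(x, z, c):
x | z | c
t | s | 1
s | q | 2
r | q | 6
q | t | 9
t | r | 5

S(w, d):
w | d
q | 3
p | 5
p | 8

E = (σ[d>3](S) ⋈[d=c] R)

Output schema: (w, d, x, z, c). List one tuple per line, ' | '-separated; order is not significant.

Stepwise |·|:
  S → 3
  σ[d>3](S) → 2
  R → 5
  (σ[d>3](S) ⋈[d=c] R) → 1

== RESULT ==
w | d | x | z | c
p | 5 | t | r | 5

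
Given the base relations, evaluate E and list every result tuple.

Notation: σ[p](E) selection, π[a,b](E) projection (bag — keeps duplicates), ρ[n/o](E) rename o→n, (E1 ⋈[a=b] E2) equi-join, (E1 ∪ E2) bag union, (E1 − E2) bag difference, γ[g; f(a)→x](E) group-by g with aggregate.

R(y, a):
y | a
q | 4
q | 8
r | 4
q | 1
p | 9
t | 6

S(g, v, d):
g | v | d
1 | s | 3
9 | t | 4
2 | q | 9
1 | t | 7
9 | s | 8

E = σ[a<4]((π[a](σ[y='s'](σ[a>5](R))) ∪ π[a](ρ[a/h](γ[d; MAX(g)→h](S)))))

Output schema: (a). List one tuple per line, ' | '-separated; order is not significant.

Stepwise |·|:
  R → 6
  σ[a>5](R) → 3
  σ[y='s'](σ[a>5](R)) → 0
  π[a](σ[y='s'](σ[a>5](R))) → 0
  S → 5
  γ[d; MAX(g)→h](S) → 5
  ρ[a/h](γ[d; MAX(g)→h](S)) → 5
  π[a](ρ[a/h](γ[d; MAX(g)→h](S))) → 5
  (π[a](σ[y='s'](σ[a>5](R))) ∪ π[a](ρ[a/h](γ[d; MAX(g)→h](S)))) → 5
  σ[a<4]((π[a](σ[y='s'](σ[a>5](R))) ∪ π[a](ρ[a/h](γ[d; MAX(g)→h](S))))) → 3

== RESULT ==
a
1
1
2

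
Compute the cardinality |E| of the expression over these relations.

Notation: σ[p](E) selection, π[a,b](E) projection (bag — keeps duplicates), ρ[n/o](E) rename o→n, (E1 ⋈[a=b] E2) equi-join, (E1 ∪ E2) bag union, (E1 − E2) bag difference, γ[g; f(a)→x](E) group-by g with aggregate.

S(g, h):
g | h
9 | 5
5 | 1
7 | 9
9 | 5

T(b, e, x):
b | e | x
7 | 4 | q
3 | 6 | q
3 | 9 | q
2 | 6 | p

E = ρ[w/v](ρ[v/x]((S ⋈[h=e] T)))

Per-node cardinality:
  S → 4
  T → 4
  (S ⋈[h=e] T) → 1
  ρ[v/x]((S ⋈[h=e] T)) → 1
  ρ[w/v](ρ[v/x]((S ⋈[h=e] T))) → 1

|E| = 1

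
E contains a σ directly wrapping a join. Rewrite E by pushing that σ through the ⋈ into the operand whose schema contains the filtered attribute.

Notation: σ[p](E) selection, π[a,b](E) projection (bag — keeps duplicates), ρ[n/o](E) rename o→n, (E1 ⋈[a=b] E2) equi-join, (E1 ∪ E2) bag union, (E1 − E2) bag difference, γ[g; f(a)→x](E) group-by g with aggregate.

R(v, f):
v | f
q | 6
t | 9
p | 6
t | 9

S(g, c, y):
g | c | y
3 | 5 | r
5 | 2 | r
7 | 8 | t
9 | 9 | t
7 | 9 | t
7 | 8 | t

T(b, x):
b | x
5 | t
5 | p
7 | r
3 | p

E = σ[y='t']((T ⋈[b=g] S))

σ filters on y, owned by the right side.
E' = (T ⋈[b=g] σ[y='t'](S))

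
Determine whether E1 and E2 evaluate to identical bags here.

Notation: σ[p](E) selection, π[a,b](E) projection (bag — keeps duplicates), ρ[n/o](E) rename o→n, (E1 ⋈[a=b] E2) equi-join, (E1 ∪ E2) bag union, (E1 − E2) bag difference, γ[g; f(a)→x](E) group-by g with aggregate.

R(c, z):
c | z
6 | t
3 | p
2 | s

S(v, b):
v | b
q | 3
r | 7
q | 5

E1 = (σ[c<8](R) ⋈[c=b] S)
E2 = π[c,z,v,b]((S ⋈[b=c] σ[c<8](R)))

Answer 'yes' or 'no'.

E1 per-node cardinality:
  R → 3
  σ[c<8](R) → 3
  S → 3
  (σ[c<8](R) ⋈[c=b] S) → 1
E2 per-node cardinality:
  S → 3
  R → 3
  σ[c<8](R) → 3
  (S ⋈[b=c] σ[c<8](R)) → 1
  π[c,z,v,b]((S ⋈[b=c] σ[c<8](R))) → 1

E1 and E2 produce the same multiset:
c | z | v | b
3 | p | q | 3

yes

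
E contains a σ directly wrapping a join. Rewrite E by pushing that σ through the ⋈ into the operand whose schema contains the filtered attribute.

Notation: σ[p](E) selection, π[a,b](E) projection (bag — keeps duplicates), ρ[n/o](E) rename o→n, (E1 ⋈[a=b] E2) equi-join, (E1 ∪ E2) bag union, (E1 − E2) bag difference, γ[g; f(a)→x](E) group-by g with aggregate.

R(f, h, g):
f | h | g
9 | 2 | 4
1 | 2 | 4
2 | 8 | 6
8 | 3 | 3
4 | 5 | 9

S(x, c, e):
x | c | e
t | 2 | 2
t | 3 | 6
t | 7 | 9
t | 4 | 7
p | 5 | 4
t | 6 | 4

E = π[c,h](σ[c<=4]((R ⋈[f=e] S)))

σ filters on c, owned by the right side.
E' = π[c,h]((R ⋈[f=e] σ[c<=4](S)))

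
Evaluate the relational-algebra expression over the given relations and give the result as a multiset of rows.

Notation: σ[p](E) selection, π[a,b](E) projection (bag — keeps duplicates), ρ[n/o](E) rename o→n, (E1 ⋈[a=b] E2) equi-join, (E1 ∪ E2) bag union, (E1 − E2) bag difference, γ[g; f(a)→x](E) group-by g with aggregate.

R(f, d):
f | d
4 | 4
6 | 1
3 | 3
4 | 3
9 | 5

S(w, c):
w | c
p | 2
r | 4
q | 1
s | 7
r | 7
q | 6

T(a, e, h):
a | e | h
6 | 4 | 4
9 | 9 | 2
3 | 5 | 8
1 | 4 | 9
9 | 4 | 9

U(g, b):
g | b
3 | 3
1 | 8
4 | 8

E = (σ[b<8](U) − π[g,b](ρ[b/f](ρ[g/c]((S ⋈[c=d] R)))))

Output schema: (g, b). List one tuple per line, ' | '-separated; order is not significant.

Subexpression sizes:
  U → 3
  σ[b<8](U) → 1
  S → 6
  R → 5
  (S ⋈[c=d] R) → 2
  ρ[g/c]((S ⋈[c=d] R)) → 2
  ρ[b/f](ρ[g/c]((S ⋈[c=d] R))) → 2
  π[g,b](ρ[b/f](ρ[g/c]((S ⋈[c=d] R)))) → 2
  (σ[b<8](U) − π[g,b](ρ[b/f](ρ[g/c]((S ⋈[c=d] R))))) → 1

== RESULT ==
g | b
3 | 3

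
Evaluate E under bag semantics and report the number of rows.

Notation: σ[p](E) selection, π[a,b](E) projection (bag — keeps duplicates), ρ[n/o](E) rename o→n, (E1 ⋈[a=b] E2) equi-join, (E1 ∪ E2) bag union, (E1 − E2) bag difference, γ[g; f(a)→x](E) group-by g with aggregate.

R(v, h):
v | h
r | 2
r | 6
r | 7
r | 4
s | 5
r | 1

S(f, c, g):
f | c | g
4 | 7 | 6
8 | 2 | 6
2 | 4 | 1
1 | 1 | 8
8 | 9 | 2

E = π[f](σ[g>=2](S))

Per-node cardinality:
  S → 5
  σ[g>=2](S) → 4
  π[f](σ[g>=2](S)) → 4

|E| = 4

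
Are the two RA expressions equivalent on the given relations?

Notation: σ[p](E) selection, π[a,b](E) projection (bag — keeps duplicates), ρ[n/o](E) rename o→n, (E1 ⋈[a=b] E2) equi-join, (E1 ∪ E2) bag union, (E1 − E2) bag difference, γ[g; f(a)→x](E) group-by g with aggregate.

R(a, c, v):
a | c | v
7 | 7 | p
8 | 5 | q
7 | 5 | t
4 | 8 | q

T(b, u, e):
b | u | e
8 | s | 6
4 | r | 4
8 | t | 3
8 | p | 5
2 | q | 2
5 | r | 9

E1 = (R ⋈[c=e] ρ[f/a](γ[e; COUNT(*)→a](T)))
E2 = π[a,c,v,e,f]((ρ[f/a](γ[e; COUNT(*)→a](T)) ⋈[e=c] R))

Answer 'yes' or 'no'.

E1 stepwise |·|:
  R → 4
  T → 6
  γ[e; COUNT(*)→a](T) → 6
  ρ[f/a](γ[e; COUNT(*)→a](T)) → 6
  (R ⋈[c=e] ρ[f/a](γ[e; COUNT(*)→a](T))) → 2
E2 stepwise |·|:
  T → 6
  γ[e; COUNT(*)→a](T) → 6
  ρ[f/a](γ[e; COUNT(*)→a](T)) → 6
  R → 4
  (ρ[f/a](γ[e; COUNT(*)→a](T)) ⋈[e=c] R) → 2
  π[a,c,v,e,f]((ρ[f/a](γ[e; COUNT(*)→a](T)) ⋈[e=c] R)) → 2

E1 and E2 produce the same multiset:
a | c | v | e | f
7 | 5 | t | 5 | 1
8 | 5 | q | 5 | 1

yes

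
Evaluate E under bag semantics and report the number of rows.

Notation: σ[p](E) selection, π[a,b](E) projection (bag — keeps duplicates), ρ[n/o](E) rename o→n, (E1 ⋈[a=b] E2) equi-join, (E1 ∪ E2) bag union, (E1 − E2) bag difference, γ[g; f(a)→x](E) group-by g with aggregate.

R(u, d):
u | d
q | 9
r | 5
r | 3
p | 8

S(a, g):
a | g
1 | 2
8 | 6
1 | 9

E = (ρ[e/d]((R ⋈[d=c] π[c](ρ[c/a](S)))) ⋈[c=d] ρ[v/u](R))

Stepwise |·|:
  R → 4
  S → 3
  ρ[c/a](S) → 3
  π[c](ρ[c/a](S)) → 3
  (R ⋈[d=c] π[c](ρ[c/a](S))) → 1
  ρ[e/d]((R ⋈[d=c] π[c](ρ[c/a](S)))) → 1
  R → 4
  ρ[v/u](R) → 4
  (ρ[e/d]((R ⋈[d=c] π[c](ρ[c/a](S)))) ⋈[c=d] ρ[v/u](R)) → 1

|E| = 1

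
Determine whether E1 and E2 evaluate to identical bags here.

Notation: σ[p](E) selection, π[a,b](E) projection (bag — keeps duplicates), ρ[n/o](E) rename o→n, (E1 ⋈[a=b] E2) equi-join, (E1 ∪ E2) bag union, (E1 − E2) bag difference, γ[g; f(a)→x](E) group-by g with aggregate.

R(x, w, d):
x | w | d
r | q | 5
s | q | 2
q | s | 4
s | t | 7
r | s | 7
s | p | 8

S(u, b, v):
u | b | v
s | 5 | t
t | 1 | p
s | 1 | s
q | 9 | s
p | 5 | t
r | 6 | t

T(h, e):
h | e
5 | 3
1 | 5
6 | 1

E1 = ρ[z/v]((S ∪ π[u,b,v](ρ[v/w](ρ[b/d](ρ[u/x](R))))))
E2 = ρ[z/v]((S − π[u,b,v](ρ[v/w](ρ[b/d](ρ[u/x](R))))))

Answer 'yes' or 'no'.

E1 row counts bottom-up:
  S → 6
  R → 6
  ρ[u/x](R) → 6
  ρ[b/d](ρ[u/x](R)) → 6
  ρ[v/w](ρ[b/d](ρ[u/x](R))) → 6
  π[u,b,v](ρ[v/w](ρ[b/d](ρ[u/x](R)))) → 6
  (S ∪ π[u,b,v](ρ[v/w](ρ[b/d](ρ[u/x](R))))) → 12
  ρ[z/v]((S ∪ π[u,b,v](ρ[v/w](ρ[b/d](ρ[u/x](R)))))) → 12
E2 row counts bottom-up:
  S → 6
  R → 6
  ρ[u/x](R) → 6
  ρ[b/d](ρ[u/x](R)) → 6
  ρ[v/w](ρ[b/d](ρ[u/x](R))) → 6
  π[u,b,v](ρ[v/w](ρ[b/d](ρ[u/x](R)))) → 6
  (S − π[u,b,v](ρ[v/w](ρ[b/d](ρ[u/x](R))))) → 6
  ρ[z/v]((S − π[u,b,v](ρ[v/w](ρ[b/d](ρ[u/x](R)))))) → 6

E1 result:
u | b | z
p | 5 | t
q | 4 | s
q | 9 | s
r | 5 | q
r | 6 | t
r | 7 | s
s | 1 | s
s | 2 | q
s | 5 | t
s | 7 | t
s | 8 | p
t | 1 | p
E2 result:
u | b | z
p | 5 | t
q | 9 | s
r | 6 | t
s | 1 | s
s | 5 | t
t | 1 | p
Witness: ('r', 5, 'q') appears 1× in E1 but 0× in E2.

no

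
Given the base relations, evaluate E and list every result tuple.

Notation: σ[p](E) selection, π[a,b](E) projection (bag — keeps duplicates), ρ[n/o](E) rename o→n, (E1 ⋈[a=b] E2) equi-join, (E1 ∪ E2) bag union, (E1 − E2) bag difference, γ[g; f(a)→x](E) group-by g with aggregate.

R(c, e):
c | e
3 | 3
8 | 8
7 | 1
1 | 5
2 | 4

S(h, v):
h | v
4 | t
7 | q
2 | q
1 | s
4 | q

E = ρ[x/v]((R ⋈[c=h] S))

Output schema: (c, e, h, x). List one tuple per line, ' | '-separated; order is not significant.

Per-node cardinality:
  R → 5
  S → 5
  (R ⋈[c=h] S) → 3
  ρ[x/v]((R ⋈[c=h] S)) → 3

== RESULT ==
c | e | h | x
1 | 5 | 1 | s
2 | 4 | 2 | q
7 | 1 | 7 | q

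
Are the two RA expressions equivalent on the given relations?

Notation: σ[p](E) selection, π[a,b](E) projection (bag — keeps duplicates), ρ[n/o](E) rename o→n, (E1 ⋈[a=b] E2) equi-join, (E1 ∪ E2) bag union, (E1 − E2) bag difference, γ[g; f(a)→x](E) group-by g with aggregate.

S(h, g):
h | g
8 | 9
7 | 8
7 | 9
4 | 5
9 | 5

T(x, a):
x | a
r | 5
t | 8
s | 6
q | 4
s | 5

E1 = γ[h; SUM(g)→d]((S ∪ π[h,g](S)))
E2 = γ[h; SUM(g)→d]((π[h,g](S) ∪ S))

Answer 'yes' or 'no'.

E1 per-node cardinality:
  S → 5
  S → 5
  π[h,g](S) → 5
  (S ∪ π[h,g](S)) → 10
  γ[h; SUM(g)→d]((S ∪ π[h,g](S))) → 4
E2 per-node cardinality:
  S → 5
  π[h,g](S) → 5
  S → 5
  (π[h,g](S) ∪ S) → 10
  γ[h; SUM(g)→d]((π[h,g](S) ∪ S)) → 4

E1 and E2 produce the same multiset:
h | d
4 | 10
7 | 34
8 | 18
9 | 10

yes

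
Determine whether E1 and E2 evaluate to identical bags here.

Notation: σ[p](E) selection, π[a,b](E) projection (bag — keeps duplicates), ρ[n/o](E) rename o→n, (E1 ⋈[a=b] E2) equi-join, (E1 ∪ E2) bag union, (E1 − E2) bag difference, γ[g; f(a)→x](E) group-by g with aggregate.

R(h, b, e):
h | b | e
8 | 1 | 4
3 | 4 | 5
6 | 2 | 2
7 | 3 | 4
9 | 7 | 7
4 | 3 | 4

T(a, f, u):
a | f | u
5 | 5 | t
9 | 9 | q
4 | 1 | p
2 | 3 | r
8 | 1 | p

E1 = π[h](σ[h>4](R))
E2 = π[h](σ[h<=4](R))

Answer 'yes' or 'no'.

E1 stepwise |·|:
  R → 6
  σ[h>4](R) → 4
  π[h](σ[h>4](R)) → 4
E2 stepwise |·|:
  R → 6
  σ[h<=4](R) → 2
  π[h](σ[h<=4](R)) → 2

E1 result:
h
6
7
8
9
E2 result:
h
3
4
Witness: (6,) appears 1× in E1 but 0× in E2.

no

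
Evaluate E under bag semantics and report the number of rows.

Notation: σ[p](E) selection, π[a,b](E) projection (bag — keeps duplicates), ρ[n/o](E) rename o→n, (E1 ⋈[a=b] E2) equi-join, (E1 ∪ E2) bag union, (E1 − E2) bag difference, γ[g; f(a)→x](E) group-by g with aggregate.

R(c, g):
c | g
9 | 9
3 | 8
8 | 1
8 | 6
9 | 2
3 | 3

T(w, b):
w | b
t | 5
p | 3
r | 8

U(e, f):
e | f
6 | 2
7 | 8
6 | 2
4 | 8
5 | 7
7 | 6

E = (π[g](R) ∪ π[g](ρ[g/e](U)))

Per-node cardinality:
  R → 6
  π[g](R) → 6
  U → 6
  ρ[g/e](U) → 6
  π[g](ρ[g/e](U)) → 6
  (π[g](R) ∪ π[g](ρ[g/e](U))) → 12

|E| = 12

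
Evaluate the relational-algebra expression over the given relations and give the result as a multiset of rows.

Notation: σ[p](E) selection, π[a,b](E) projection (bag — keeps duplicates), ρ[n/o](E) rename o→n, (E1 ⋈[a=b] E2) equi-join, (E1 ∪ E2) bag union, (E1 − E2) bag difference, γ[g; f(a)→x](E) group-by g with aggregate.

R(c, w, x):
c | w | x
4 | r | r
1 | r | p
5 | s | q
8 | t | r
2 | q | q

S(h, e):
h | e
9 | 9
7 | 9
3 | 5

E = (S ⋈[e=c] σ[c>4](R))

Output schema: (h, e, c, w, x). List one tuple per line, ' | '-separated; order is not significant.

Subexpression sizes:
  S → 3
  R → 5
  σ[c>4](R) → 2
  (S ⋈[e=c] σ[c>4](R)) → 1

== RESULT ==
h | e | c | w | x
3 | 5 | 5 | s | q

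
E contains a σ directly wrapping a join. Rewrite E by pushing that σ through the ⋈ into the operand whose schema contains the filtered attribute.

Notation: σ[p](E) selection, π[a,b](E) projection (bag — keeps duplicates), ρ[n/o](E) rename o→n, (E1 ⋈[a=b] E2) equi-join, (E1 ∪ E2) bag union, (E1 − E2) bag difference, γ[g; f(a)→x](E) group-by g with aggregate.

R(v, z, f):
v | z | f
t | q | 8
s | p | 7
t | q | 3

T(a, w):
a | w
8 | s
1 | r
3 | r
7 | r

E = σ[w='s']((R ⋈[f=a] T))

σ filters on w, owned by the right side.
E' = (R ⋈[f=a] σ[w='s'](T))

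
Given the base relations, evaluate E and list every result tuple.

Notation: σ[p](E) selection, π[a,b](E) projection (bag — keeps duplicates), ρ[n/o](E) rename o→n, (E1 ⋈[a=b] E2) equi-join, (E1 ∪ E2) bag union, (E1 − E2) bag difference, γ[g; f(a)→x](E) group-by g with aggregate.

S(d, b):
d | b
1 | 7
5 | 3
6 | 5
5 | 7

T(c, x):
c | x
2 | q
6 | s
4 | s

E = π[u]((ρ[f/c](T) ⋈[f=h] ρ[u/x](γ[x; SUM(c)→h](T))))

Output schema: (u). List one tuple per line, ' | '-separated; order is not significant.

Stepwise |·|:
  T → 3
  ρ[f/c](T) → 3
  T → 3
  γ[x; SUM(c)→h](T) → 2
  ρ[u/x](γ[x; SUM(c)→h](T)) → 2
  (ρ[f/c](T) ⋈[f=h] ρ[u/x](γ[x; SUM(c)→h](T))) → 1
  π[u]((ρ[f/c](T) ⋈[f=h] ρ[u/x](γ[x; SUM(c)→h](T)))) → 1

== RESULT ==
u
q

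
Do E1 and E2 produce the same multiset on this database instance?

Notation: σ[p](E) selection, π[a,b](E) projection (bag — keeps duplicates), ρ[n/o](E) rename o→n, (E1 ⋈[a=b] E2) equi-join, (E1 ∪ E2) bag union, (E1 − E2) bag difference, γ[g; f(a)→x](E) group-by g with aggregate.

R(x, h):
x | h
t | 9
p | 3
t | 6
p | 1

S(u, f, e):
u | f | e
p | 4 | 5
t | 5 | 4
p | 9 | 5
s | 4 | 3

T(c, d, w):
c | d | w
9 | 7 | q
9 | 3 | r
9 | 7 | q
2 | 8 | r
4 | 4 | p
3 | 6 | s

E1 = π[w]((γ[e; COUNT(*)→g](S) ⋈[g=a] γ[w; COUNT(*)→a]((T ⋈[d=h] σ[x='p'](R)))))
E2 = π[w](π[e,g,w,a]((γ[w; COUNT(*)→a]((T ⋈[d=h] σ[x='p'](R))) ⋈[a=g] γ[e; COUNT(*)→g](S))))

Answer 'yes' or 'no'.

E1 stepwise |·|:
  S → 4
  γ[e; COUNT(*)→g](S) → 3
  T → 6
  R → 4
  σ[x='p'](R) → 2
  (T ⋈[d=h] σ[x='p'](R)) → 1
  γ[w; COUNT(*)→a]((T ⋈[d=h] σ[x='p'](R))) → 1
  (γ[e; COUNT(*)→g](S) ⋈[g=a] γ[w; COUNT(*)→a]((T ⋈[d=h] σ[x='p'](R)))) → 2
  π[w]((γ[e; COUNT(*)→g](S) ⋈[g=a] γ[w; COUNT(*)→a]((T ⋈[d=h] σ[x='p'](R))))) → 2
E2 stepwise |·|:
  T → 6
  R → 4
  σ[x='p'](R) → 2
  (T ⋈[d=h] σ[x='p'](R)) → 1
  γ[w; COUNT(*)→a]((T ⋈[d=h] σ[x='p'](R))) → 1
  S → 4
  γ[e; COUNT(*)→g](S) → 3
  (γ[w; COUNT(*)→a]((T ⋈[d=h] σ[x='p'](R))) ⋈[a=g] γ[e; COUNT(*)→g](S)) → 2
  π[e,g,w,a]((γ[w; COUNT(*)→a]((T ⋈[d=h] σ[x='p'](R))) ⋈[a=g] γ[e; COUNT(*)→g](S))) → 2
  π[w](π[e,g,w,a]((γ[w; COUNT(*)→a]((T ⋈[d=h] σ[x='p'](R))) ⋈[a=g] γ[e; COUNT(*)→g](S)))) → 2

E1 and E2 produce the same multiset:
w
r
r

yes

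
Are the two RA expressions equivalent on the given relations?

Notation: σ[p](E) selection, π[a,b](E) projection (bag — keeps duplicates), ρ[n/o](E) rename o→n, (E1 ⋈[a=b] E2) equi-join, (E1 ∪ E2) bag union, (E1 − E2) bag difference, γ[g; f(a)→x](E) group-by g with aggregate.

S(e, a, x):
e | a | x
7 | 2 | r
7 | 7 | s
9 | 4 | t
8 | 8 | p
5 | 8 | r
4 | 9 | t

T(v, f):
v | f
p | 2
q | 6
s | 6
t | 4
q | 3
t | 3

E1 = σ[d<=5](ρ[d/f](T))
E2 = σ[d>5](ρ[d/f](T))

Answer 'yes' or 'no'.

E1 subexpression sizes:
  T → 6
  ρ[d/f](T) → 6
  σ[d<=5](ρ[d/f](T)) → 4
E2 subexpression sizes:
  T → 6
  ρ[d/f](T) → 6
  σ[d>5](ρ[d/f](T)) → 2

E1 result:
v | d
p | 2
q | 3
t | 3
t | 4
E2 result:
v | d
q | 6
s | 6
Witness: ('t', 3) appears 1× in E1 but 0× in E2.

no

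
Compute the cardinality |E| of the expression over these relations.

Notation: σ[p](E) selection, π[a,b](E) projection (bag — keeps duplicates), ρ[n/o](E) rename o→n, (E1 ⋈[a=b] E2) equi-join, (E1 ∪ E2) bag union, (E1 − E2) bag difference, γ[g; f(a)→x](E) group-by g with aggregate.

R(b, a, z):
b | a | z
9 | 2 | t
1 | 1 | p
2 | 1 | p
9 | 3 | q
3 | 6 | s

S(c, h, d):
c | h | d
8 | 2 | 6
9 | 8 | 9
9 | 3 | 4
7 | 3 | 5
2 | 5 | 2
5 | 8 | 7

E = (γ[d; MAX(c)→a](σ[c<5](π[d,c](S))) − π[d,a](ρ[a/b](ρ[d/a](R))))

Subexpression sizes:
  S → 6
  π[d,c](S) → 6
  σ[c<5](π[d,c](S)) → 1
  γ[d; MAX(c)→a](σ[c<5](π[d,c](S))) → 1
  R → 5
  ρ[d/a](R) → 5
  ρ[a/b](ρ[d/a](R)) → 5
  π[d,a](ρ[a/b](ρ[d/a](R))) → 5
  (γ[d; MAX(c)→a](σ[c<5](π[d,c](S))) − π[d,a](ρ[a/b](ρ[d/a](R)))) → 1

|E| = 1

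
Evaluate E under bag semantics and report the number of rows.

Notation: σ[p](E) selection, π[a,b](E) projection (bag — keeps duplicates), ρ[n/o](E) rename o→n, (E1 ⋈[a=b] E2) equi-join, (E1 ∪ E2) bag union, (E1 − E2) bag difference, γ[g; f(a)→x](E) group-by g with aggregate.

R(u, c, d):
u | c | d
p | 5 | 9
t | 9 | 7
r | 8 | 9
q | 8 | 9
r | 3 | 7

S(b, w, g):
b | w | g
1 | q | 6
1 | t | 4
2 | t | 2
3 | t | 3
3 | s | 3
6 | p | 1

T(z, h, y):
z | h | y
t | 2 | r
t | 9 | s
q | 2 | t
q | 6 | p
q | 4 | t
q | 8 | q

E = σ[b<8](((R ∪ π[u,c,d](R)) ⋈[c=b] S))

Per-node cardinality:
  R → 5
  R → 5
  π[u,c,d](R) → 5
  (R ∪ π[u,c,d](R)) → 10
  S → 6
  ((R ∪ π[u,c,d](R)) ⋈[c=b] S) → 4
  σ[b<8](((R ∪ π[u,c,d](R)) ⋈[c=b] S)) → 4

|E| = 4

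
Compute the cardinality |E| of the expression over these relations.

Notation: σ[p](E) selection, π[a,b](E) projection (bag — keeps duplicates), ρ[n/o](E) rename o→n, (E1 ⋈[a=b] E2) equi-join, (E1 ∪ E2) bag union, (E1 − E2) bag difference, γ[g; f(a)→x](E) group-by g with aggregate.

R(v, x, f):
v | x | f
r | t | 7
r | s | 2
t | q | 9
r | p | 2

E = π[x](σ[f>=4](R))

Subexpression sizes:
  R → 4
  σ[f>=4](R) → 2
  π[x](σ[f>=4](R)) → 2

|E| = 2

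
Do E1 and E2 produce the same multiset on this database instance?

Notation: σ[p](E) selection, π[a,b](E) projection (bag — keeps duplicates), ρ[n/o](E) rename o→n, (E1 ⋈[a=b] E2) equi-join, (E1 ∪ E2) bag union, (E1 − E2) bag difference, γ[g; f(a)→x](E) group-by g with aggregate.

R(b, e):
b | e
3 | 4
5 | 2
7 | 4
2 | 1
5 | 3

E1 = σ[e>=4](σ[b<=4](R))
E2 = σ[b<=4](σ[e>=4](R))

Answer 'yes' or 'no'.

E1 row counts bottom-up:
  R → 5
  σ[b<=4](R) → 2
  σ[e>=4](σ[b<=4](R)) → 1
E2 row counts bottom-up:
  R → 5
  σ[e>=4](R) → 2
  σ[b<=4](σ[e>=4](R)) → 1

E1 and E2 produce the same multiset:
b | e
3 | 4

yes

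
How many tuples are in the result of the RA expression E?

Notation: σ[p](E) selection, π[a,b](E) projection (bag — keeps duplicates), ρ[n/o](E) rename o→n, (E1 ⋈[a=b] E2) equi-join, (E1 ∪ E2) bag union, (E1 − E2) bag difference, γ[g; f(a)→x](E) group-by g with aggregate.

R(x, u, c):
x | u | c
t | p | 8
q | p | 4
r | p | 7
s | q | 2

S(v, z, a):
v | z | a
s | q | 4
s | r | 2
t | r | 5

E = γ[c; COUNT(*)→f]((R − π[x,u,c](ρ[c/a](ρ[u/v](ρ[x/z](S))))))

Subexpression sizes:
  R → 4
  S → 3
  ρ[x/z](S) → 3
  ρ[u/v](ρ[x/z](S)) → 3
  ρ[c/a](ρ[u/v](ρ[x/z](S))) → 3
  π[x,u,c](ρ[c/a](ρ[u/v](ρ[x/z](S)))) → 3
  (R − π[x,u,c](ρ[c/a](ρ[u/v](ρ[x/z](S))))) → 4
  γ[c; COUNT(*)→f]((R − π[x,u,c](ρ[c/a](ρ[u/v](ρ[x/z](S)))))) → 4

|E| = 4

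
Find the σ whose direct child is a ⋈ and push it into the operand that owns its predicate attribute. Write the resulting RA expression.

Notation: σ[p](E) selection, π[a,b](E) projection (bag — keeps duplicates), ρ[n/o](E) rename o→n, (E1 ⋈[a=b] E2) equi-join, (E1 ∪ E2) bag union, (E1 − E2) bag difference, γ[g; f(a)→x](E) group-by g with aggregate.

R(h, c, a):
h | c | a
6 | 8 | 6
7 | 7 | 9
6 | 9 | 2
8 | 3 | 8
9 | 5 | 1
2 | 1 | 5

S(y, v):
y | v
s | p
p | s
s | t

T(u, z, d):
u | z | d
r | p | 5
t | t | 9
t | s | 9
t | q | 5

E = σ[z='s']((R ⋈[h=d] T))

σ filters on z, owned by the right side.
E' = (R ⋈[h=d] σ[z='s'](T))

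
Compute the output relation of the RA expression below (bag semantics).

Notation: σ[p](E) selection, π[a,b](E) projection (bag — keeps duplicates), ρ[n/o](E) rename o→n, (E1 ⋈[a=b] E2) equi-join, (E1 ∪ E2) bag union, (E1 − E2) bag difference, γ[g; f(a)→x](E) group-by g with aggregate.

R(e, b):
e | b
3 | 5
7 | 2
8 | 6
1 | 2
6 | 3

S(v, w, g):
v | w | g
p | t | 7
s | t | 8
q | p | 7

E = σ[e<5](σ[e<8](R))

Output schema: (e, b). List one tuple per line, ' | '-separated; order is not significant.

Row counts bottom-up:
  R → 5
  σ[e<8](R) → 4
  σ[e<5](σ[e<8](R)) → 2

== RESULT ==
e | b
1 | 2
3 | 5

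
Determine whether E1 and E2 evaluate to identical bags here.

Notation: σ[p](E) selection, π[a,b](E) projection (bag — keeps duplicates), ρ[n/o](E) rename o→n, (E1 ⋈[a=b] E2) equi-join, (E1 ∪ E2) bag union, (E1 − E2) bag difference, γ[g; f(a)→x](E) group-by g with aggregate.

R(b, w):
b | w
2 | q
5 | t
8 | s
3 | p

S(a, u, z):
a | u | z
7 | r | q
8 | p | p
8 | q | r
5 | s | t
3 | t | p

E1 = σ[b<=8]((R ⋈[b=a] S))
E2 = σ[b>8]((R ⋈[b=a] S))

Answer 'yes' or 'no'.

E1 stepwise |·|:
  R → 4
  S → 5
  (R ⋈[b=a] S) → 4
  σ[b<=8]((R ⋈[b=a] S)) → 4
E2 stepwise |·|:
  R → 4
  S → 5
  (R ⋈[b=a] S) → 4
  σ[b>8]((R ⋈[b=a] S)) → 0

E1 result:
b | w | a | u | z
3 | p | 3 | t | p
5 | t | 5 | s | t
8 | s | 8 | p | p
8 | s | 8 | q | r
E2 result:
b | w | a | u | z
(0 rows)
Witness: (8, 's', 8, 'q', 'r') appears 1× in E1 but 0× in E2.

no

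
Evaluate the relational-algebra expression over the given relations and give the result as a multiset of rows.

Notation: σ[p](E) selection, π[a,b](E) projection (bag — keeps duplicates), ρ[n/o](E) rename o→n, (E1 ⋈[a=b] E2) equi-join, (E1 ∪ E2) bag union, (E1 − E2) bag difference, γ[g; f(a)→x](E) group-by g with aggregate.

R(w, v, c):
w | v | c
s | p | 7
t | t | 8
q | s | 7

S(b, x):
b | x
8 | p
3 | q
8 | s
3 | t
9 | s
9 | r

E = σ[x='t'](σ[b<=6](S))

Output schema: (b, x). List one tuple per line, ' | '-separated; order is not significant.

Row counts bottom-up:
  S → 6
  σ[b<=6](S) → 2
  σ[x='t'](σ[b<=6](S)) → 1

== RESULT ==
b | x
3 | t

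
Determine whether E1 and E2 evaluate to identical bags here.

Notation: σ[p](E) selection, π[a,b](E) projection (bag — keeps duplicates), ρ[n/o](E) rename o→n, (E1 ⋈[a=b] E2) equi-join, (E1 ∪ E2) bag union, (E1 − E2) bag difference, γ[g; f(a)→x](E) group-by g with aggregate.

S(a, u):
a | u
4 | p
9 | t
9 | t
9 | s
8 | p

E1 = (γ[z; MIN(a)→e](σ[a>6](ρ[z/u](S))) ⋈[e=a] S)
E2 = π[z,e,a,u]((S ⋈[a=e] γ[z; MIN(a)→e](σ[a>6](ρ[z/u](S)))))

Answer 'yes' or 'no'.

E1 subexpression sizes:
  S → 5
  ρ[z/u](S) → 5
  σ[a>6](ρ[z/u](S)) → 4
  γ[z; MIN(a)→e](σ[a>6](ρ[z/u](S))) → 3
  S → 5
  (γ[z; MIN(a)→e](σ[a>6](ρ[z/u](S))) ⋈[e=a] S) → 7
E2 subexpression sizes:
  S → 5
  S → 5
  ρ[z/u](S) → 5
  σ[a>6](ρ[z/u](S)) → 4
  γ[z; MIN(a)→e](σ[a>6](ρ[z/u](S))) → 3
  (S ⋈[a=e] γ[z; MIN(a)→e](σ[a>6](ρ[z/u](S)))) → 7
  π[z,e,a,u]((S ⋈[a=e] γ[z; MIN(a)→e](σ[a>6](ρ[z/u](S))))) → 7

E1 and E2 produce the same multiset:
z | e | a | u
p | 8 | 8 | p
s | 9 | 9 | s
s | 9 | 9 | t
s | 9 | 9 | t
t | 9 | 9 | s
t | 9 | 9 | t
t | 9 | 9 | t

yes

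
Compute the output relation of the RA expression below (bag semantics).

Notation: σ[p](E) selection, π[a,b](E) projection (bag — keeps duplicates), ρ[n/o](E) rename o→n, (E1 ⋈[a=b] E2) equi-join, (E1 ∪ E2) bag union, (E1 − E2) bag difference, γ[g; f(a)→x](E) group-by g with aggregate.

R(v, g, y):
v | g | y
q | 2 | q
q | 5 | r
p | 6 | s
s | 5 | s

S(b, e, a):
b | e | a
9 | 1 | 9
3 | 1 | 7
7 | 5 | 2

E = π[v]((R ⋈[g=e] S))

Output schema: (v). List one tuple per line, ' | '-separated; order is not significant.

Per-node cardinality:
  R → 4
  S → 3
  (R ⋈[g=e] S) → 2
  π[v]((R ⋈[g=e] S)) → 2

== RESULT ==
v
q
s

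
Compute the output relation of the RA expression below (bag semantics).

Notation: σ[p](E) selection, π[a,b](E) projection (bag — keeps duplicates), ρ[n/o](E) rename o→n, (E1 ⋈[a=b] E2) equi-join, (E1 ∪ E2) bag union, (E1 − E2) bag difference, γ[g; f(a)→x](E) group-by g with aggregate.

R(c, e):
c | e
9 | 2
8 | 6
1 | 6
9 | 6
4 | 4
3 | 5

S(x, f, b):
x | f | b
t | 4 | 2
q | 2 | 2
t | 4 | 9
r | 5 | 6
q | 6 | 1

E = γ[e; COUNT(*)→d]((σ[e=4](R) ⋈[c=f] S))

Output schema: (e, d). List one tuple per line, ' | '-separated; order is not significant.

Subexpression sizes:
  R → 6
  σ[e=4](R) → 1
  S → 5
  (σ[e=4](R) ⋈[c=f] S) → 2
  γ[e; COUNT(*)→d]((σ[e=4](R) ⋈[c=f] S)) → 1

== RESULT ==
e | d
4 | 2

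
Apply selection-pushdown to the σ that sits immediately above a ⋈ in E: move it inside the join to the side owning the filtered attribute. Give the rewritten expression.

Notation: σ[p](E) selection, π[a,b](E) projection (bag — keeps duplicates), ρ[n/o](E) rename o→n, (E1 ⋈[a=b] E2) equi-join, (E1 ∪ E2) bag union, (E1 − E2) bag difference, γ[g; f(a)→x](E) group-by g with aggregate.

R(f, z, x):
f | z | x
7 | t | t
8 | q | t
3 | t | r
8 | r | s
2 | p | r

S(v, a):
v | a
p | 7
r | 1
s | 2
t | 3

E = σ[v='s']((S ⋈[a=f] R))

σ filters on v, owned by the left side.
E' = (σ[v='s'](S) ⋈[a=f] R)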